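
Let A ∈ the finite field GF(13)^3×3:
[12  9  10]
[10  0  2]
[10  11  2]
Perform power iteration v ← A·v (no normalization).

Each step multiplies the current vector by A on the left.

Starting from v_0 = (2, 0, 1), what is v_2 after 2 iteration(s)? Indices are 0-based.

v_2 = (7, 7, 2)

v_0 = (2, 0, 1).
v_1 = A·v_0 = (8, 9, 9).
v_2 = A·v_1 = (7, 7, 2).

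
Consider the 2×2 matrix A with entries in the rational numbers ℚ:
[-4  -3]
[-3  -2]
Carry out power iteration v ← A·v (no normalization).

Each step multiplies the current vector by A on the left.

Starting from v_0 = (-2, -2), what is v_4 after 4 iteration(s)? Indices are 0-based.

v_0 = (-2, -2).
v_1 = A·v_0 = (14, 10).
v_2 = A·v_1 = (-86, -62).
v_3 = A·v_2 = (530, 382).
v_4 = A·v_3 = (-3266, -2354).

v_4 = (-3266, -2354)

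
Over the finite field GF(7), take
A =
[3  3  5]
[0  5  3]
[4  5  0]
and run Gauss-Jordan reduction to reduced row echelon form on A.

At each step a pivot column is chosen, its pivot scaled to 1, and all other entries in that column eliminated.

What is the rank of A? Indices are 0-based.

rank = 3

step 1: normalize row 0 (÷3) = (1, 1, 4)
  row 2: subtract 4×row0 = (0, 1, 5)
step 2: normalize row 1 (÷5) = (0, 1, 2)
  row 0: subtract 1×row1 = (1, 0, 2)
  row 2: subtract 1×row1 = (0, 0, 3)
step 3: normalize row 2 (÷3) = (0, 0, 1)
  row 0: subtract 2×row2 = (1, 0, 0)
  row 1: subtract 2×row2 = (0, 1, 0)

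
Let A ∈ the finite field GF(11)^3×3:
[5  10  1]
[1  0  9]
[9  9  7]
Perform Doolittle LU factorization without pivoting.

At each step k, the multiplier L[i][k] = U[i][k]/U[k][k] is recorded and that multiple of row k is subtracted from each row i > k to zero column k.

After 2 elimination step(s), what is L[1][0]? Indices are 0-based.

[col 0] pivot 5
  R1 -= 9*R0 → (0, 9, 0)  (L[1][0] := 9)
  R2 -= 4*R0 → (0, 2, 3)  (L[2][0] := 4)
[col 1] pivot 9
  R2 -= 10*R1 → (0, 0, 3)  (L[2][1] := 10)

L[1][0] = 9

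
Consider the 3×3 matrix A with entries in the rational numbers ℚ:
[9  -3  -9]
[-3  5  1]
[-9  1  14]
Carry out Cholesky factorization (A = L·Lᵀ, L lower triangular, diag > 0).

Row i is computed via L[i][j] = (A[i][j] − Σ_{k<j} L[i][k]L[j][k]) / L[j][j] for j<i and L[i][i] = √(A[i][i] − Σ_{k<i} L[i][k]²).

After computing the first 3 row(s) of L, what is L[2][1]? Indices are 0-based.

L[2][1] = -1

Step 1: L[0][0] = √(9) = 3.
  L[1][0] = (-3) / L[0][0] = -1.
Step 2: L[1][1] = √(4) = 2.
  L[2][0] = (-9) / L[0][0] = -3.
  L[2][1] = (-2) / L[1][1] = -1.
Step 3: L[2][2] = √(4) = 2.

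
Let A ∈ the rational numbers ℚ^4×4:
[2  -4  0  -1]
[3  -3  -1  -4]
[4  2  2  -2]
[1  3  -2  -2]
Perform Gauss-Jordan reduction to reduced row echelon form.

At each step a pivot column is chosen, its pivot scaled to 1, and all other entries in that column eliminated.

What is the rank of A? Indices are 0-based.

rank = 4

[1] R0 /= 2  ⇒  (1, -2, 0, -1/2)
     R1 -= 3·R0  ⇒  (0, 3, -1, -5/2)
     R2 -= 4·R0  ⇒  (0, 10, 2, 0)
     R3 -= 1·R0  ⇒  (0, 5, -2, -3/2)
[2] R1 /= 3  ⇒  (0, 1, -1/3, -5/6)
     R0 -= -2·R1  ⇒  (1, 0, -2/3, -13/6)
     R2 -= 10·R1  ⇒  (0, 0, 16/3, 25/3)
     R3 -= 5·R1  ⇒  (0, 0, -1/3, 8/3)
[3] R2 /= 16/3  ⇒  (0, 0, 1, 25/16)
     R0 -= -2/3·R2  ⇒  (1, 0, 0, -9/8)
     R1 -= -1/3·R2  ⇒  (0, 1, 0, -5/16)
     R3 -= -1/3·R2  ⇒  (0, 0, 0, 51/16)
[4] R3 /= 51/16  ⇒  (0, 0, 0, 1)
     R0 -= -9/8·R3  ⇒  (1, 0, 0, 0)
     R1 -= -5/16·R3  ⇒  (0, 1, 0, 0)
     R2 -= 25/16·R3  ⇒  (0, 0, 1, 0)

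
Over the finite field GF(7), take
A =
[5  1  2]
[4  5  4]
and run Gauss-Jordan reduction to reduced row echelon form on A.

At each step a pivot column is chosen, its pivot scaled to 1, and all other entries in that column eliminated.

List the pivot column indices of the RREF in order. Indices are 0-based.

pivot(0,0)=5: scale R0 → (1, 3, 6)
  clear (1,0): R1 −= (4)R0 → (0, 0, 1)
col 1: no nonzero at/below row 1; advance.
pivot(1,2)=1: scale R1 → (0, 0, 1)
  clear (0,2): R0 −= (6)R1 → (1, 3, 0)

pivot columns: 0, 2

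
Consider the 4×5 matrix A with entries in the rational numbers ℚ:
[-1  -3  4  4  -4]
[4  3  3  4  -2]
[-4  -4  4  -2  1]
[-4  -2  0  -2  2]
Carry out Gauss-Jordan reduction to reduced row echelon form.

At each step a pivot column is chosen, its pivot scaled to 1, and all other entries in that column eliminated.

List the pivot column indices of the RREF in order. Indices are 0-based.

[1] R0 /= -1  ⇒  (1, 3, -4, -4, 4)
     R1 -= 4·R0  ⇒  (0, -9, 19, 20, -18)
     R2 -= -4·R0  ⇒  (0, 8, -12, -18, 17)
     R3 -= -4·R0  ⇒  (0, 10, -16, -18, 18)
[2] R1 /= -9  ⇒  (0, 1, -19/9, -20/9, 2)
     R0 -= 3·R1  ⇒  (1, 0, 7/3, 8/3, -2)
     R2 -= 8·R1  ⇒  (0, 0, 44/9, -2/9, 1)
     R3 -= 10·R1  ⇒  (0, 0, 46/9, 38/9, -2)
[3] R2 /= 44/9  ⇒  (0, 0, 1, -1/22, 9/44)
     R0 -= 7/3·R2  ⇒  (1, 0, 0, 61/22, -109/44)
     R1 -= -19/9·R2  ⇒  (0, 1, 0, -51/22, 107/44)
     R3 -= 46/9·R2  ⇒  (0, 0, 0, 49/11, -67/22)
[4] R3 /= 49/11  ⇒  (0, 0, 0, 1, -67/98)
     R0 -= 61/22·R3  ⇒  (1, 0, 0, 0, -57/98)
     R1 -= -51/22·R3  ⇒  (0, 1, 0, 0, 83/98)
     R2 -= -1/22·R3  ⇒  (0, 0, 1, 0, 17/98)

pivot columns: 0, 1, 2, 3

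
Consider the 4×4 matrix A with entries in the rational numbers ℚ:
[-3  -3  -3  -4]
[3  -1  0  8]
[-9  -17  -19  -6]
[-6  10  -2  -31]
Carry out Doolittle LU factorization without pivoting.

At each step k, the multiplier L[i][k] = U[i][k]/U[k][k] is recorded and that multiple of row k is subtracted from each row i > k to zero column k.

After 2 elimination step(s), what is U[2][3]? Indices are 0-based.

U[2][3] = -2

k=0: U[0][0]=-3
  eliminate (1,0): mult=-1, new row 1: (0, -4, -3, 4); set L[1][0]=-1
  eliminate (2,0): mult=3, new row 2: (0, -8, -10, 6); set L[2][0]=3
  eliminate (3,0): mult=2, new row 3: (0, 16, 4, -23); set L[3][0]=2
k=1: U[1][1]=-4
  eliminate (2,1): mult=2, new row 2: (0, 0, -4, -2); set L[2][1]=2
  eliminate (3,1): mult=-4, new row 3: (0, 0, -8, -7); set L[3][1]=-4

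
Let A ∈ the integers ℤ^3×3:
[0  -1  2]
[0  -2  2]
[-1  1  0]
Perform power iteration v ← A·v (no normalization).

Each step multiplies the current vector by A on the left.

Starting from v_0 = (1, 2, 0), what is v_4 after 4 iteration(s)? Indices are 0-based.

v_4 = (32, 56, -10)

v_0 = (1, 2, 0).
v_1 = A·v_0 = (-2, -4, 1).
v_2 = A·v_1 = (6, 10, -2).
v_3 = A·v_2 = (-14, -24, 4).
v_4 = A·v_3 = (32, 56, -10).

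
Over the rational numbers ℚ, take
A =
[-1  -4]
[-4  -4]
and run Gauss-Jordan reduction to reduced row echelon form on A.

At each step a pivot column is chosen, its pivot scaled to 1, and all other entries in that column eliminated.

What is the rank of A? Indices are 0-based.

rank = 2

pivot(0,0)=-1: scale R0 → (1, 4)
  clear (1,0): R1 −= (-4)R0 → (0, 12)
pivot(1,1)=12: scale R1 → (0, 1)
  clear (0,1): R0 −= (4)R1 → (1, 0)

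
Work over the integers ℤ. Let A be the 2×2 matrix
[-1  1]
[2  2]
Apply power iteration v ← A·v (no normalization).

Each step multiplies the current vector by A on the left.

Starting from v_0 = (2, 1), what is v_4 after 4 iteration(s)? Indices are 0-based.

v_0 = (2, 1).
v_1 = A·v_0 = (-1, 6).
v_2 = A·v_1 = (7, 10).
v_3 = A·v_2 = (3, 34).
v_4 = A·v_3 = (31, 74).

v_4 = (31, 74)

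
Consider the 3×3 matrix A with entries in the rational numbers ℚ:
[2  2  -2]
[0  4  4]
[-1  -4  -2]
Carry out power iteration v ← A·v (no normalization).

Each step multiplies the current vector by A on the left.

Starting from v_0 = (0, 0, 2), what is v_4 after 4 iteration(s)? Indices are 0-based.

v_4 = (256, -224, 40)

v_0 = (0, 0, 2).
v_1 = A·v_0 = (-4, 8, -4).
v_2 = A·v_1 = (16, 16, -20).
v_3 = A·v_2 = (104, -16, -40).
v_4 = A·v_3 = (256, -224, 40).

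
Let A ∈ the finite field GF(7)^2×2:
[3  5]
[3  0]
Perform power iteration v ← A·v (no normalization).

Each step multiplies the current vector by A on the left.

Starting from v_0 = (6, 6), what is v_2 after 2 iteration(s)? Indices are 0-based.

v_2 = (3, 4)

v_0 = (6, 6).
v_1 = A·v_0 = (6, 4).
v_2 = A·v_1 = (3, 4).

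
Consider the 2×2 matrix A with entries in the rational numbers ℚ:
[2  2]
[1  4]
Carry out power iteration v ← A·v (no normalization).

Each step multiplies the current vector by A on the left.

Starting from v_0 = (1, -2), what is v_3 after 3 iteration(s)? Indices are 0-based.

v_0 = (1, -2).
v_1 = A·v_0 = (-2, -7).
v_2 = A·v_1 = (-18, -30).
v_3 = A·v_2 = (-96, -138).

v_3 = (-96, -138)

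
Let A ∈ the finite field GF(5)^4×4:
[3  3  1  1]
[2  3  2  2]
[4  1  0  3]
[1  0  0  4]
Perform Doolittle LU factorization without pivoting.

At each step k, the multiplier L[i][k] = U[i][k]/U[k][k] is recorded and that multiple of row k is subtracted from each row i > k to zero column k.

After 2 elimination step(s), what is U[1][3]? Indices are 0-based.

Step 1: pivot at (0,0) is 3.
  row1 ← row1 − (4)·row0  ⇒  L[1][0]=4, U row1=(0, 1, 3, 3)
  row2 ← row2 − (3)·row0  ⇒  L[2][0]=3, U row2=(0, 2, 2, 0)
  row3 ← row3 − (2)·row0  ⇒  L[3][0]=2, U row3=(0, 4, 3, 2)
Step 2: pivot at (1,1) is 1.
  row2 ← row2 − (2)·row1  ⇒  L[2][1]=2, U row2=(0, 0, 1, 4)
  row3 ← row3 − (4)·row1  ⇒  L[3][1]=4, U row3=(0, 0, 1, 0)

U[1][3] = 3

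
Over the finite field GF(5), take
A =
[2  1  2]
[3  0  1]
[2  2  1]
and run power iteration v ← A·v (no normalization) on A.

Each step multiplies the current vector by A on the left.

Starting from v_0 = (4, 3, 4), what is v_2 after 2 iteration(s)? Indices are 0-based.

v_0 = (4, 3, 4).
v_1 = A·v_0 = (4, 1, 3).
v_2 = A·v_1 = (0, 0, 3).

v_2 = (0, 0, 3)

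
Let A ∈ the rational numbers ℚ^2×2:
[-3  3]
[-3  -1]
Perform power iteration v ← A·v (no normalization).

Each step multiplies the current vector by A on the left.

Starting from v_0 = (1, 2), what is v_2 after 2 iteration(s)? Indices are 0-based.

v_2 = (-24, -4)

v_0 = (1, 2).
v_1 = A·v_0 = (3, -5).
v_2 = A·v_1 = (-24, -4).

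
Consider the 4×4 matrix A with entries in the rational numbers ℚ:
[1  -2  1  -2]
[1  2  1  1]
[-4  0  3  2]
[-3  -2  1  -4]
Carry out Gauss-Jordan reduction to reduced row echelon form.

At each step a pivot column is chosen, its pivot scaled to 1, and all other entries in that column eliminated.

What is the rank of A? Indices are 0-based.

pivot(0,0)=1: scale R0 → (1, -2, 1, -2)
  clear (1,0): R1 −= (1)R0 → (0, 4, 0, 3)
  clear (2,0): R2 −= (-4)R0 → (0, -8, 7, -6)
  clear (3,0): R3 −= (-3)R0 → (0, -8, 4, -10)
pivot(1,1)=4: scale R1 → (0, 1, 0, 3/4)
  clear (0,1): R0 −= (-2)R1 → (1, 0, 1, -1/2)
  clear (2,1): R2 −= (-8)R1 → (0, 0, 7, 0)
  clear (3,1): R3 −= (-8)R1 → (0, 0, 4, -4)
pivot(2,2)=7: scale R2 → (0, 0, 1, 0)
  clear (0,2): R0 −= (1)R2 → (1, 0, 0, -1/2)
  clear (3,2): R3 −= (4)R2 → (0, 0, 0, -4)
pivot(3,3)=-4: scale R3 → (0, 0, 0, 1)
  clear (0,3): R0 −= (-1/2)R3 → (1, 0, 0, 0)
  clear (1,3): R1 −= (3/4)R3 → (0, 1, 0, 0)

rank = 4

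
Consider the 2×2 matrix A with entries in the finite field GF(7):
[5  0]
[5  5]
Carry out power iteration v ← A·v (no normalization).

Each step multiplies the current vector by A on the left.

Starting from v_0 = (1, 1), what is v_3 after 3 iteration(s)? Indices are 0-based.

v_0 = (1, 1).
v_1 = A·v_0 = (5, 3).
v_2 = A·v_1 = (4, 5).
v_3 = A·v_2 = (6, 3).

v_3 = (6, 3)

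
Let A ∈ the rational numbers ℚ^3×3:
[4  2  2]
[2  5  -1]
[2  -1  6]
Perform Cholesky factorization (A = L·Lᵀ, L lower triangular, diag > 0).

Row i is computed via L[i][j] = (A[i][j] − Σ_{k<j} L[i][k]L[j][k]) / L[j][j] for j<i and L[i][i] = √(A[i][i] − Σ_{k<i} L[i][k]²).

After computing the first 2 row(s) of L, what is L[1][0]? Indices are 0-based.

L[1][0] = 1

Step 1: L[0][0] = √(4) = 2.
  L[1][0] = (2) / L[0][0] = 1.
Step 2: L[1][1] = √(4) = 2.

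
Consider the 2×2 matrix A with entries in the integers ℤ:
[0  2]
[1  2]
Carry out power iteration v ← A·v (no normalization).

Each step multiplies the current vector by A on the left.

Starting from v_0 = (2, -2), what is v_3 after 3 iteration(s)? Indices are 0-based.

v_3 = (-16, -20)

v_0 = (2, -2).
v_1 = A·v_0 = (-4, -2).
v_2 = A·v_1 = (-4, -8).
v_3 = A·v_2 = (-16, -20).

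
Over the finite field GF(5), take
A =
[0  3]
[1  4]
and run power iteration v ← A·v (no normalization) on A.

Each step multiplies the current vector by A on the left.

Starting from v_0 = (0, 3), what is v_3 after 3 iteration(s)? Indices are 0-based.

v_3 = (1, 4)

v_0 = (0, 3).
v_1 = A·v_0 = (4, 2).
v_2 = A·v_1 = (1, 2).
v_3 = A·v_2 = (1, 4).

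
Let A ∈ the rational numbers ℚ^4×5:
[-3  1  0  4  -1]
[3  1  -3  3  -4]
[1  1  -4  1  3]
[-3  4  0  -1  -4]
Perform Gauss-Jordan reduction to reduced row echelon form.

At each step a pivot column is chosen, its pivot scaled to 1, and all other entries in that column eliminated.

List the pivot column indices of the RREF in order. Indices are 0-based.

step 1: normalize row 0 (÷-3) = (1, -1/3, 0, -4/3, 1/3)
  row 1: subtract 3×row0 = (0, 2, -3, 7, -5)
  row 2: subtract 1×row0 = (0, 4/3, -4, 7/3, 8/3)
  row 3: subtract -3×row0 = (0, 3, 0, -5, -3)
step 2: normalize row 1 (÷2) = (0, 1, -3/2, 7/2, -5/2)
  row 0: subtract -1/3×row1 = (1, 0, -1/2, -1/6, -1/2)
  row 2: subtract 4/3×row1 = (0, 0, -2, -7/3, 6)
  row 3: subtract 3×row1 = (0, 0, 9/2, -31/2, 9/2)
step 3: normalize row 2 (÷-2) = (0, 0, 1, 7/6, -3)
  row 0: subtract -1/2×row2 = (1, 0, 0, 5/12, -2)
  row 1: subtract -3/2×row2 = (0, 1, 0, 21/4, -7)
  row 3: subtract 9/2×row2 = (0, 0, 0, -83/4, 18)
step 4: normalize row 3 (÷-83/4) = (0, 0, 0, 1, -72/83)
  row 0: subtract 5/12×row3 = (1, 0, 0, 0, -136/83)
  row 1: subtract 21/4×row3 = (0, 1, 0, 0, -203/83)
  row 2: subtract 7/6×row3 = (0, 0, 1, 0, -165/83)

pivot columns: 0, 1, 2, 3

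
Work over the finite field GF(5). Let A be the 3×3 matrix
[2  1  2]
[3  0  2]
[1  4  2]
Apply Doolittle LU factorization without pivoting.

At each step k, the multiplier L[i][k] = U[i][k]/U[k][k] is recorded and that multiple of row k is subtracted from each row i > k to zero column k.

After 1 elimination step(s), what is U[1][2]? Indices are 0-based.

Step 1: pivot at (0,0) is 2.
  row1 ← row1 − (4)·row0  ⇒  L[1][0]=4, U row1=(0, 1, 4)
  row2 ← row2 − (3)·row0  ⇒  L[2][0]=3, U row2=(0, 1, 1)

U[1][2] = 4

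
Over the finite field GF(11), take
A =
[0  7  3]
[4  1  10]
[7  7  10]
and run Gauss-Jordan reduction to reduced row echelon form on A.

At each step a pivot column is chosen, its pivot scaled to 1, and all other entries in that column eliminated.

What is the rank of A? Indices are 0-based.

[1] R0 <-> R1
[1] R0 /= 4  ⇒  (1, 3, 8)
     R2 -= 7·R0  ⇒  (0, 8, 9)
[2] R1 /= 7  ⇒  (0, 1, 2)
     R0 -= 3·R1  ⇒  (1, 0, 2)
     R2 -= 8·R1  ⇒  (0, 0, 4)
[3] R2 /= 4  ⇒  (0, 0, 1)
     R0 -= 2·R2  ⇒  (1, 0, 0)
     R1 -= 2·R2  ⇒  (0, 1, 0)

rank = 3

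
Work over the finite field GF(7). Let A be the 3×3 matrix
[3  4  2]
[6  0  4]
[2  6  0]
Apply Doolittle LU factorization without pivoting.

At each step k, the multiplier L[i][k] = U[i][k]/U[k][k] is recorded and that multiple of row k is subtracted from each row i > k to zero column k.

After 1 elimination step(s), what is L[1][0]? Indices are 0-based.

L[1][0] = 2

k=0: U[0][0]=3
  eliminate (1,0): mult=2, new row 1: (0, 6, 0); set L[1][0]=2
  eliminate (2,0): mult=3, new row 2: (0, 1, 1); set L[2][0]=3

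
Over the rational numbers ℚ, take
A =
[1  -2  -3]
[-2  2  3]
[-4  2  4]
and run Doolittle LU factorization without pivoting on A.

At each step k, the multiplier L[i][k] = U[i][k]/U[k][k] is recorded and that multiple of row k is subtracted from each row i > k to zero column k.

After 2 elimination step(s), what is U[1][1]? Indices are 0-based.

U[1][1] = -2

[col 0] pivot 1
  R1 -= -2*R0 → (0, -2, -3)  (L[1][0] := -2)
  R2 -= -4*R0 → (0, -6, -8)  (L[2][0] := -4)
[col 1] pivot -2
  R2 -= 3*R1 → (0, 0, 1)  (L[2][1] := 3)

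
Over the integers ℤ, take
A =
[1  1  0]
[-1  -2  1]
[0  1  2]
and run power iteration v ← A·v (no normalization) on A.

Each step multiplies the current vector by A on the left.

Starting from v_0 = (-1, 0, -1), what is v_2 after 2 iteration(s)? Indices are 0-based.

v_2 = (-1, -1, -4)

v_0 = (-1, 0, -1).
v_1 = A·v_0 = (-1, 0, -2).
v_2 = A·v_1 = (-1, -1, -4).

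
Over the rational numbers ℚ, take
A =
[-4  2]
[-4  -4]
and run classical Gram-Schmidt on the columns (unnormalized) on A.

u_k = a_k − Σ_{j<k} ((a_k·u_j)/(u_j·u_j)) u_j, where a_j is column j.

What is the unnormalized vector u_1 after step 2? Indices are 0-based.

Step 1: u_0 = a_0 = (-4, -4).
Step 2: u_1 = a_1 − (1/4)·u_0 = (3, -3).

u_1 = (3, -3)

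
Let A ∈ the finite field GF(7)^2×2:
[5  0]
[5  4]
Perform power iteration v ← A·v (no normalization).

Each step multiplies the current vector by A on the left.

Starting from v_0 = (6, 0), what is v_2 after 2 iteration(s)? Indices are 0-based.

v_0 = (6, 0).
v_1 = A·v_0 = (2, 2).
v_2 = A·v_1 = (3, 4).

v_2 = (3, 4)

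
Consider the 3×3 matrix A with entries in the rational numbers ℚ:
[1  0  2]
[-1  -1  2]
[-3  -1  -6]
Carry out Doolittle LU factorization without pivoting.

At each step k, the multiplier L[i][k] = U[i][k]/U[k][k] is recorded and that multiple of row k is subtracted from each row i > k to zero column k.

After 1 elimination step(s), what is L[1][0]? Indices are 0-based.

L[1][0] = -1

k=0: U[0][0]=1
  eliminate (1,0): mult=-1, new row 1: (0, -1, 4); set L[1][0]=-1
  eliminate (2,0): mult=-3, new row 2: (0, -1, 0); set L[2][0]=-3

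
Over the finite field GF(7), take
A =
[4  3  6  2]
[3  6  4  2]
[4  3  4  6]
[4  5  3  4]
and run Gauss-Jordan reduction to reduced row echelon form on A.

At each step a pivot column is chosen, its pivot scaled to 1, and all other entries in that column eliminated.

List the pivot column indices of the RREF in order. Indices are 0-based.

pivot columns: 0, 1, 2

pivot(0,0)=4: scale R0 → (1, 6, 5, 4)
  clear (1,0): R1 −= (3)R0 → (0, 2, 3, 4)
  clear (2,0): R2 −= (4)R0 → (0, 0, 5, 4)
  clear (3,0): R3 −= (4)R0 → (0, 2, 4, 2)
pivot(1,1)=2: scale R1 → (0, 1, 5, 2)
  clear (0,1): R0 −= (6)R1 → (1, 0, 3, 6)
  clear (3,1): R3 −= (2)R1 → (0, 0, 1, 5)
pivot(2,2)=5: scale R2 → (0, 0, 1, 5)
  clear (0,2): R0 −= (3)R2 → (1, 0, 0, 5)
  clear (1,2): R1 −= (5)R2 → (0, 1, 0, 5)
  clear (3,2): R3 −= (1)R2 → (0, 0, 0, 0)
col 3: no nonzero at/below row 3; advance.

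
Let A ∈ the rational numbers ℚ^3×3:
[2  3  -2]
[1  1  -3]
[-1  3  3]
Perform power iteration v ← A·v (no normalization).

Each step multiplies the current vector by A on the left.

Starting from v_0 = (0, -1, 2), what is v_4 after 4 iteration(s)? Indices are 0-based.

v_4 = (-343, -61, -135)

v_0 = (0, -1, 2).
v_1 = A·v_0 = (-7, -7, 3).
v_2 = A·v_1 = (-41, -23, -5).
v_3 = A·v_2 = (-141, -49, -43).
v_4 = A·v_3 = (-343, -61, -135).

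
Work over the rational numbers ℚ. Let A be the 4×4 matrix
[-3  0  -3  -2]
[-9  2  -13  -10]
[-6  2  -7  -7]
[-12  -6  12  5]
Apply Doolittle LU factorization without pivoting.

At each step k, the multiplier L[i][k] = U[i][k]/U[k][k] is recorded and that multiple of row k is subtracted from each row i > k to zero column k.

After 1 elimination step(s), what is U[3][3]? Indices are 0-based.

[col 0] pivot -3
  R1 -= 3*R0 → (0, 2, -4, -4)  (L[1][0] := 3)
  R2 -= 2*R0 → (0, 2, -1, -3)  (L[2][0] := 2)
  R3 -= 4*R0 → (0, -6, 24, 13)  (L[3][0] := 4)

U[3][3] = 13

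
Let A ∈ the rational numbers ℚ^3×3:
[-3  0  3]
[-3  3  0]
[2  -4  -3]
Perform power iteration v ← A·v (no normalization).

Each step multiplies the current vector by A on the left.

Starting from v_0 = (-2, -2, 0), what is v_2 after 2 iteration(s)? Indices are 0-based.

v_2 = (-6, -18, 0)

v_0 = (-2, -2, 0).
v_1 = A·v_0 = (6, 0, 4).
v_2 = A·v_1 = (-6, -18, 0).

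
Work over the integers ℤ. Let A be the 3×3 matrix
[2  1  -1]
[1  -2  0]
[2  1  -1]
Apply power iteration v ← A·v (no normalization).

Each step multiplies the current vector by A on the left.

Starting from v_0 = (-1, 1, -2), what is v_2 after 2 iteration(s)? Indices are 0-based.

v_2 = (-2, 7, -2)

v_0 = (-1, 1, -2).
v_1 = A·v_0 = (1, -3, 1).
v_2 = A·v_1 = (-2, 7, -2).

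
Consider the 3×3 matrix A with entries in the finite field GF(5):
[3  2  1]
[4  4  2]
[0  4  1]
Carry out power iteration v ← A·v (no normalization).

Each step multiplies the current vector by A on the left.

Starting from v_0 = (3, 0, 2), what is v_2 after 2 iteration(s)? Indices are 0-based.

v_0 = (3, 0, 2).
v_1 = A·v_0 = (1, 1, 2).
v_2 = A·v_1 = (2, 2, 1).

v_2 = (2, 2, 1)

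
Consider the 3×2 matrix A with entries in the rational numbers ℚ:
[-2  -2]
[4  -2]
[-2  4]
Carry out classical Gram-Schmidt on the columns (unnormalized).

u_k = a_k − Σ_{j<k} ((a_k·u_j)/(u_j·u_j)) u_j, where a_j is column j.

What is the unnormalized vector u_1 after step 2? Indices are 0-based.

u_1 = (-3, 0, 3)

Step 1: u_0 = a_0 = (-2, 4, -2).
Step 2: u_1 = a_1 − (-1/2)·u_0 = (-3, 0, 3).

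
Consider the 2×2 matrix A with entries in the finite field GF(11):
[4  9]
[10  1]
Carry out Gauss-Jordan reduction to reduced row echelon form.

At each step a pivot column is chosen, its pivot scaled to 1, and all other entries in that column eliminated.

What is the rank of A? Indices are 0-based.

[1] R0 /= 4  ⇒  (1, 5)
     R1 -= 10·R0  ⇒  (0, 6)
[2] R1 /= 6  ⇒  (0, 1)
     R0 -= 5·R1  ⇒  (1, 0)

rank = 2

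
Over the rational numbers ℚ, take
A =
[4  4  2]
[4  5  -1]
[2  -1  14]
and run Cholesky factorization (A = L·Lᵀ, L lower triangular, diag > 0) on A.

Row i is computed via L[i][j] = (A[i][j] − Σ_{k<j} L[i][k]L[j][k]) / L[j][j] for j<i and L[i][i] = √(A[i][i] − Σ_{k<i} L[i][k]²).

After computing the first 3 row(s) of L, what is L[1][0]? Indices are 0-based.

L[1][0] = 2

Step 1: L[0][0] = √(4) = 2.
  L[1][0] = (4) / L[0][0] = 2.
Step 2: L[1][1] = √(1) = 1.
  L[2][0] = (2) / L[0][0] = 1.
  L[2][1] = (-3) / L[1][1] = -3.
Step 3: L[2][2] = √(4) = 2.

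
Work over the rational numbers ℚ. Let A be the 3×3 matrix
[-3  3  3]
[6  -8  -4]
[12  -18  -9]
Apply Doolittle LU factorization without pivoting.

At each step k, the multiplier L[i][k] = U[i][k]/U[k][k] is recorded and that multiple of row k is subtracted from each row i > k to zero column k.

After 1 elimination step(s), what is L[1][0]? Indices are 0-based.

Step 1: pivot at (0,0) is -3.
  row1 ← row1 − (-2)·row0  ⇒  L[1][0]=-2, U row1=(0, -2, 2)
  row2 ← row2 − (-4)·row0  ⇒  L[2][0]=-4, U row2=(0, -6, 3)

L[1][0] = -2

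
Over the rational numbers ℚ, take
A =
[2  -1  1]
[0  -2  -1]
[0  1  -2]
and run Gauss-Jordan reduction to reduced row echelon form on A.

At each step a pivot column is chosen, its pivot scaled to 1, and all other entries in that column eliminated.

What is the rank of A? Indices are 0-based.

step 1: normalize row 0 (÷2) = (1, -1/2, 1/2)
step 2: normalize row 1 (÷-2) = (0, 1, 1/2)
  row 0: subtract -1/2×row1 = (1, 0, 3/4)
  row 2: subtract 1×row1 = (0, 0, -5/2)
step 3: normalize row 2 (÷-5/2) = (0, 0, 1)
  row 0: subtract 3/4×row2 = (1, 0, 0)
  row 1: subtract 1/2×row2 = (0, 1, 0)

rank = 3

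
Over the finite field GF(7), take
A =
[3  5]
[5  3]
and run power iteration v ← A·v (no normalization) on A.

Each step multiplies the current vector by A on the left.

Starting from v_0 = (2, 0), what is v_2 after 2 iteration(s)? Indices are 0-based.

v_2 = (5, 4)

v_0 = (2, 0).
v_1 = A·v_0 = (6, 3).
v_2 = A·v_1 = (5, 4).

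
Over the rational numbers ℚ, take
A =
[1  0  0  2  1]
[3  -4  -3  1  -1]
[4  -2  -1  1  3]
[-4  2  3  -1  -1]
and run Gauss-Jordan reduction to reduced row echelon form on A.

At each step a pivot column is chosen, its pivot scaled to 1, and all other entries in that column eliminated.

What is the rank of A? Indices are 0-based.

pivot(0,0)=1: scale R0 → (1, 0, 0, 2, 1)
  clear (1,0): R1 −= (3)R0 → (0, -4, -3, -5, -4)
  clear (2,0): R2 −= (4)R0 → (0, -2, -1, -7, -1)
  clear (3,0): R3 −= (-4)R0 → (0, 2, 3, 7, 3)
pivot(1,1)=-4: scale R1 → (0, 1, 3/4, 5/4, 1)
  clear (2,1): R2 −= (-2)R1 → (0, 0, 1/2, -9/2, 1)
  clear (3,1): R3 −= (2)R1 → (0, 0, 3/2, 9/2, 1)
pivot(2,2)=1/2: scale R2 → (0, 0, 1, -9, 2)
  clear (1,2): R1 −= (3/4)R2 → (0, 1, 0, 8, -1/2)
  clear (3,2): R3 −= (3/2)R2 → (0, 0, 0, 18, -2)
pivot(3,3)=18: scale R3 → (0, 0, 0, 1, -1/9)
  clear (0,3): R0 −= (2)R3 → (1, 0, 0, 0, 11/9)
  clear (1,3): R1 −= (8)R3 → (0, 1, 0, 0, 7/18)
  clear (2,3): R2 −= (-9)R3 → (0, 0, 1, 0, 1)

rank = 4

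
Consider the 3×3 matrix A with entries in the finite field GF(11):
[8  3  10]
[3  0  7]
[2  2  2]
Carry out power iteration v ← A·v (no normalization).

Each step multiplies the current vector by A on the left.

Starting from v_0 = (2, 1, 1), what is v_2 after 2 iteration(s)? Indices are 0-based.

v_0 = (2, 1, 1).
v_1 = A·v_0 = (7, 2, 8).
v_2 = A·v_1 = (10, 0, 1).

v_2 = (10, 0, 1)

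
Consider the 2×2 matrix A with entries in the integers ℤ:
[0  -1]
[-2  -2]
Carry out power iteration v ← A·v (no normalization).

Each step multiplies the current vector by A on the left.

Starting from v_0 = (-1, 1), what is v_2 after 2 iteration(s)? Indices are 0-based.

v_2 = (0, 2)

v_0 = (-1, 1).
v_1 = A·v_0 = (-1, 0).
v_2 = A·v_1 = (0, 2).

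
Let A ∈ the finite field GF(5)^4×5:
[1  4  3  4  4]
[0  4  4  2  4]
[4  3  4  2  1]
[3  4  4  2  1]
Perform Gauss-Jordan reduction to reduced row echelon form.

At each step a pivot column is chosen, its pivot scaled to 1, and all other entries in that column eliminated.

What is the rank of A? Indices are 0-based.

rank = 4

pivot(0,0)=1: scale R0 → (1, 4, 3, 4, 4)
  clear (2,0): R2 −= (4)R0 → (0, 2, 2, 1, 0)
  clear (3,0): R3 −= (3)R0 → (0, 2, 0, 0, 4)
pivot(1,1)=4: scale R1 → (0, 1, 1, 3, 1)
  clear (0,1): R0 −= (4)R1 → (1, 0, 4, 2, 0)
  clear (2,1): R2 −= (2)R1 → (0, 0, 0, 0, 3)
  clear (3,1): R3 −= (2)R1 → (0, 0, 3, 4, 2)
pivot(2,2): swap R2↔R3
pivot(2,2)=3: scale R2 → (0, 0, 1, 3, 4)
  clear (0,2): R0 −= (4)R2 → (1, 0, 0, 0, 4)
  clear (1,2): R1 −= (1)R2 → (0, 1, 0, 0, 2)
col 3: no nonzero at/below row 3; advance.
pivot(3,4)=3: scale R3 → (0, 0, 0, 0, 1)
  clear (0,4): R0 −= (4)R3 → (1, 0, 0, 0, 0)
  clear (1,4): R1 −= (2)R3 → (0, 1, 0, 0, 0)
  clear (2,4): R2 −= (4)R3 → (0, 0, 1, 3, 0)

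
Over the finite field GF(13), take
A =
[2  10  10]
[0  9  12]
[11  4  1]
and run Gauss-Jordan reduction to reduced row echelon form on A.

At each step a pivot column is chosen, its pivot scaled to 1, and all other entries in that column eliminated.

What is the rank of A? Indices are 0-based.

pivot(0,0)=2: scale R0 → (1, 5, 5)
  clear (2,0): R2 −= (11)R0 → (0, 1, 11)
pivot(1,1)=9: scale R1 → (0, 1, 10)
  clear (0,1): R0 −= (5)R1 → (1, 0, 7)
  clear (2,1): R2 −= (1)R1 → (0, 0, 1)
pivot(2,2)=1: scale R2 → (0, 0, 1)
  clear (0,2): R0 −= (7)R2 → (1, 0, 0)
  clear (1,2): R1 −= (10)R2 → (0, 1, 0)

rank = 3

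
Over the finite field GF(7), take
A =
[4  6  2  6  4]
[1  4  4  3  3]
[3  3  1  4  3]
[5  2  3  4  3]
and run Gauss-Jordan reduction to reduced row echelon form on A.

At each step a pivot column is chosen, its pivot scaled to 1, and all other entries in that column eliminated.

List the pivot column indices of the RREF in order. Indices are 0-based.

pivot columns: 0, 1, 2, 3

pivot(0,0)=4: scale R0 → (1, 5, 4, 5, 1)
  clear (1,0): R1 −= (1)R0 → (0, 6, 0, 5, 2)
  clear (2,0): R2 −= (3)R0 → (0, 2, 3, 3, 0)
  clear (3,0): R3 −= (5)R0 → (0, 5, 4, 0, 5)
pivot(1,1)=6: scale R1 → (0, 1, 0, 2, 5)
  clear (0,1): R0 −= (5)R1 → (1, 0, 4, 2, 4)
  clear (2,1): R2 −= (2)R1 → (0, 0, 3, 6, 4)
  clear (3,1): R3 −= (5)R1 → (0, 0, 4, 4, 1)
pivot(2,2)=3: scale R2 → (0, 0, 1, 2, 6)
  clear (0,2): R0 −= (4)R2 → (1, 0, 0, 1, 1)
  clear (3,2): R3 −= (4)R2 → (0, 0, 0, 3, 5)
pivot(3,3)=3: scale R3 → (0, 0, 0, 1, 4)
  clear (0,3): R0 −= (1)R3 → (1, 0, 0, 0, 4)
  clear (1,3): R1 −= (2)R3 → (0, 1, 0, 0, 4)
  clear (2,3): R2 −= (2)R3 → (0, 0, 1, 0, 5)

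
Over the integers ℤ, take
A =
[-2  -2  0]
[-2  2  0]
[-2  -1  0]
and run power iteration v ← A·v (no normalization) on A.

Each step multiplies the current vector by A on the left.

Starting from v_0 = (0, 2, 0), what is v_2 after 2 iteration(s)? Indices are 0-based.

v_0 = (0, 2, 0).
v_1 = A·v_0 = (-4, 4, -2).
v_2 = A·v_1 = (0, 16, 4).

v_2 = (0, 16, 4)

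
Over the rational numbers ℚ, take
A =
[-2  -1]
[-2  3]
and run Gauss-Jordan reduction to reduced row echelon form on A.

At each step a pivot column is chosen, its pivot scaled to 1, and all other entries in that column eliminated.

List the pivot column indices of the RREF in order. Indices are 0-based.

pivot columns: 0, 1

step 1: normalize row 0 (÷-2) = (1, 1/2)
  row 1: subtract -2×row0 = (0, 4)
step 2: normalize row 1 (÷4) = (0, 1)
  row 0: subtract 1/2×row1 = (1, 0)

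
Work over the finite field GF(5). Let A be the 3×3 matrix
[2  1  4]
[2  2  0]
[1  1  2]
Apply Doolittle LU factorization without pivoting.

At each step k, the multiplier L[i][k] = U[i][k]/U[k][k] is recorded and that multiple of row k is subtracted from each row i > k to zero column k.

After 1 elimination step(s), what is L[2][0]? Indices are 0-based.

L[2][0] = 3

[col 0] pivot 2
  R1 -= 1*R0 → (0, 1, 1)  (L[1][0] := 1)
  R2 -= 3*R0 → (0, 3, 0)  (L[2][0] := 3)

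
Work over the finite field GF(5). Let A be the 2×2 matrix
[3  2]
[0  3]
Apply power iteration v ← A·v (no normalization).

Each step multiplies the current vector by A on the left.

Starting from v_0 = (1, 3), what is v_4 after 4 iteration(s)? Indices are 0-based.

v_4 = (4, 3)

v_0 = (1, 3).
v_1 = A·v_0 = (4, 4).
v_2 = A·v_1 = (0, 2).
v_3 = A·v_2 = (4, 1).
v_4 = A·v_3 = (4, 3).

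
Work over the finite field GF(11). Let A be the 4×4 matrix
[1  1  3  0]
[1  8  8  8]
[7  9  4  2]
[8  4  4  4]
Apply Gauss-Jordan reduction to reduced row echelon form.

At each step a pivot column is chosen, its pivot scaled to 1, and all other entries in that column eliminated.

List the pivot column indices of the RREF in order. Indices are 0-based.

pivot(0,0)=1: scale R0 → (1, 1, 3, 0)
  clear (1,0): R1 −= (1)R0 → (0, 7, 5, 8)
  clear (2,0): R2 −= (7)R0 → (0, 2, 5, 2)
  clear (3,0): R3 −= (8)R0 → (0, 7, 2, 4)
pivot(1,1)=7: scale R1 → (0, 1, 7, 9)
  clear (0,1): R0 −= (1)R1 → (1, 0, 7, 2)
  clear (2,1): R2 −= (2)R1 → (0, 0, 2, 6)
  clear (3,1): R3 −= (7)R1 → (0, 0, 8, 7)
pivot(2,2)=2: scale R2 → (0, 0, 1, 3)
  clear (0,2): R0 −= (7)R2 → (1, 0, 0, 3)
  clear (1,2): R1 −= (7)R2 → (0, 1, 0, 10)
  clear (3,2): R3 −= (8)R2 → (0, 0, 0, 5)
pivot(3,3)=5: scale R3 → (0, 0, 0, 1)
  clear (0,3): R0 −= (3)R3 → (1, 0, 0, 0)
  clear (1,3): R1 −= (10)R3 → (0, 1, 0, 0)
  clear (2,3): R2 −= (3)R3 → (0, 0, 1, 0)

pivot columns: 0, 1, 2, 3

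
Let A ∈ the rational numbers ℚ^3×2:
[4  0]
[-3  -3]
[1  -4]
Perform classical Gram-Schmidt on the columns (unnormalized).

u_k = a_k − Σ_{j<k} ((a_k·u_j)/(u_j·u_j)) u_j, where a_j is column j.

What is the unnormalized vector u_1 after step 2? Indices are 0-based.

u_1 = (-10/13, -63/26, -109/26)

Step 1: u_0 = a_0 = (4, -3, 1).
Step 2: u_1 = a_1 − (5/26)·u_0 = (-10/13, -63/26, -109/26).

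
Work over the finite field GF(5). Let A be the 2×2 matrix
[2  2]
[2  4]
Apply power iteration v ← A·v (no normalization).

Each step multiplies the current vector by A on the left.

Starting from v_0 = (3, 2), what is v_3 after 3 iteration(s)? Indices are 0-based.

v_0 = (3, 2).
v_1 = A·v_0 = (0, 4).
v_2 = A·v_1 = (3, 1).
v_3 = A·v_2 = (3, 0).

v_3 = (3, 0)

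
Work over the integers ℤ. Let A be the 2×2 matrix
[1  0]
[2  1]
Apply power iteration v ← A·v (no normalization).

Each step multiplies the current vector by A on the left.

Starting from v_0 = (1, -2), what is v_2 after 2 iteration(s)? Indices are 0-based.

v_0 = (1, -2).
v_1 = A·v_0 = (1, 0).
v_2 = A·v_1 = (1, 2).

v_2 = (1, 2)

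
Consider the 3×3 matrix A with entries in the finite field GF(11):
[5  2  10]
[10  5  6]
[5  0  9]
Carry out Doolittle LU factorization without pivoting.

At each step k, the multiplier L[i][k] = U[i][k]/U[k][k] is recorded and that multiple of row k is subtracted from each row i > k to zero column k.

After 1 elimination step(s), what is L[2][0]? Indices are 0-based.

k=0: U[0][0]=5
  eliminate (1,0): mult=2, new row 1: (0, 1, 8); set L[1][0]=2
  eliminate (2,0): mult=1, new row 2: (0, 9, 10); set L[2][0]=1

L[2][0] = 1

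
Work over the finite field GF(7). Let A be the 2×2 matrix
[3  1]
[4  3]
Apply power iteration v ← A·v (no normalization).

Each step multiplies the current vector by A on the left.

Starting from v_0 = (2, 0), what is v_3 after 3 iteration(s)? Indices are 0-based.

v_3 = (0, 3)

v_0 = (2, 0).
v_1 = A·v_0 = (6, 1).
v_2 = A·v_1 = (5, 6).
v_3 = A·v_2 = (0, 3).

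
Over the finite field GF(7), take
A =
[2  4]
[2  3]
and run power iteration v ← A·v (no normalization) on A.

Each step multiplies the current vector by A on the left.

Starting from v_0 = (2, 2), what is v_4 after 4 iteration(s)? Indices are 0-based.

v_0 = (2, 2).
v_1 = A·v_0 = (5, 3).
v_2 = A·v_1 = (1, 5).
v_3 = A·v_2 = (1, 3).
v_4 = A·v_3 = (0, 4).

v_4 = (0, 4)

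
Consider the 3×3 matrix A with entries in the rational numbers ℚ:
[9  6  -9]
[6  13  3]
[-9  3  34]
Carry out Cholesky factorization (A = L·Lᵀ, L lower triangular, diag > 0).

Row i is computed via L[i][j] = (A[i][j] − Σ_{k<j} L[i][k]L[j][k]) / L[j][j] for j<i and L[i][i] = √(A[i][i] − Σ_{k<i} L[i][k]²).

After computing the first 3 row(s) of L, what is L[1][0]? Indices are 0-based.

Step 1: L[0][0] = √(9) = 3.
  L[1][0] = (6) / L[0][0] = 2.
Step 2: L[1][1] = √(9) = 3.
  L[2][0] = (-9) / L[0][0] = -3.
  L[2][1] = (9) / L[1][1] = 3.
Step 3: L[2][2] = √(16) = 4.

L[1][0] = 2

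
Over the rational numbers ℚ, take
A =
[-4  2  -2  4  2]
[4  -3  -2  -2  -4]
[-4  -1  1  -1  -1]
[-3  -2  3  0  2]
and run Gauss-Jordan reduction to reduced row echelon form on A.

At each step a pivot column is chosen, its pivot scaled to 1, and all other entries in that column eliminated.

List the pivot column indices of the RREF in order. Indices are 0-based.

pivot(0,0)=-4: scale R0 → (1, -1/2, 1/2, -1, -1/2)
  clear (1,0): R1 −= (4)R0 → (0, -1, -4, 2, -2)
  clear (2,0): R2 −= (-4)R0 → (0, -3, 3, -5, -3)
  clear (3,0): R3 −= (-3)R0 → (0, -7/2, 9/2, -3, 1/2)
pivot(1,1)=-1: scale R1 → (0, 1, 4, -2, 2)
  clear (0,1): R0 −= (-1/2)R1 → (1, 0, 5/2, -2, 1/2)
  clear (2,1): R2 −= (-3)R1 → (0, 0, 15, -11, 3)
  clear (3,1): R3 −= (-7/2)R1 → (0, 0, 37/2, -10, 15/2)
pivot(2,2)=15: scale R2 → (0, 0, 1, -11/15, 1/5)
  clear (0,2): R0 −= (5/2)R2 → (1, 0, 0, -1/6, 0)
  clear (1,2): R1 −= (4)R2 → (0, 1, 0, 14/15, 6/5)
  clear (3,2): R3 −= (37/2)R2 → (0, 0, 0, 107/30, 19/5)
pivot(3,3)=107/30: scale R3 → (0, 0, 0, 1, 114/107)
  clear (0,3): R0 −= (-1/6)R3 → (1, 0, 0, 0, 19/107)
  clear (1,3): R1 −= (14/15)R3 → (0, 1, 0, 0, 22/107)
  clear (2,3): R2 −= (-11/15)R3 → (0, 0, 1, 0, 105/107)

pivot columns: 0, 1, 2, 3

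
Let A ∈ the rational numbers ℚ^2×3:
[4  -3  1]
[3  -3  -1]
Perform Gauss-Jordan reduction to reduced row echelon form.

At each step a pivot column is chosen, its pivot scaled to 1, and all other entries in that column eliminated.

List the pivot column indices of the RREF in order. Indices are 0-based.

step 1: normalize row 0 (÷4) = (1, -3/4, 1/4)
  row 1: subtract 3×row0 = (0, -3/4, -7/4)
step 2: normalize row 1 (÷-3/4) = (0, 1, 7/3)
  row 0: subtract -3/4×row1 = (1, 0, 2)

pivot columns: 0, 1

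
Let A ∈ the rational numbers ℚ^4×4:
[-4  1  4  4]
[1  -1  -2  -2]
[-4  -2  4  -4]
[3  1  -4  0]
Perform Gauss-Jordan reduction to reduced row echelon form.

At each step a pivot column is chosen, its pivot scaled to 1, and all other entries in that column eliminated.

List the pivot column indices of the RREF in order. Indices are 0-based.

[1] R0 /= -4  ⇒  (1, -1/4, -1, -1)
     R1 -= 1·R0  ⇒  (0, -3/4, -1, -1)
     R2 -= -4·R0  ⇒  (0, -3, 0, -8)
     R3 -= 3·R0  ⇒  (0, 7/4, -1, 3)
[2] R1 /= -3/4  ⇒  (0, 1, 4/3, 4/3)
     R0 -= -1/4·R1  ⇒  (1, 0, -2/3, -2/3)
     R2 -= -3·R1  ⇒  (0, 0, 4, -4)
     R3 -= 7/4·R1  ⇒  (0, 0, -10/3, 2/3)
[3] R2 /= 4  ⇒  (0, 0, 1, -1)
     R0 -= -2/3·R2  ⇒  (1, 0, 0, -4/3)
     R1 -= 4/3·R2  ⇒  (0, 1, 0, 8/3)
     R3 -= -10/3·R2  ⇒  (0, 0, 0, -8/3)
[4] R3 /= -8/3  ⇒  (0, 0, 0, 1)
     R0 -= -4/3·R3  ⇒  (1, 0, 0, 0)
     R1 -= 8/3·R3  ⇒  (0, 1, 0, 0)
     R2 -= -1·R3  ⇒  (0, 0, 1, 0)

pivot columns: 0, 1, 2, 3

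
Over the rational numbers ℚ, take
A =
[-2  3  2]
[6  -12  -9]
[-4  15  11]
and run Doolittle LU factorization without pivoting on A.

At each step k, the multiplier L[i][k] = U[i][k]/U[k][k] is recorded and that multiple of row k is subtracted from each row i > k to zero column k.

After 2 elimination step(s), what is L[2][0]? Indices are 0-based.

L[2][0] = 2

Step 1: pivot at (0,0) is -2.
  row1 ← row1 − (-3)·row0  ⇒  L[1][0]=-3, U row1=(0, -3, -3)
  row2 ← row2 − (2)·row0  ⇒  L[2][0]=2, U row2=(0, 9, 7)
Step 2: pivot at (1,1) is -3.
  row2 ← row2 − (-3)·row1  ⇒  L[2][1]=-3, U row2=(0, 0, -2)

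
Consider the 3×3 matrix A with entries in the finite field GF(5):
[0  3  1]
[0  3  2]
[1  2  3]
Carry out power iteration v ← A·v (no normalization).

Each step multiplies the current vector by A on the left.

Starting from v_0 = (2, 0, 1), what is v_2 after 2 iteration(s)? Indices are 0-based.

v_2 = (1, 1, 0)

v_0 = (2, 0, 1).
v_1 = A·v_0 = (1, 2, 0).
v_2 = A·v_1 = (1, 1, 0).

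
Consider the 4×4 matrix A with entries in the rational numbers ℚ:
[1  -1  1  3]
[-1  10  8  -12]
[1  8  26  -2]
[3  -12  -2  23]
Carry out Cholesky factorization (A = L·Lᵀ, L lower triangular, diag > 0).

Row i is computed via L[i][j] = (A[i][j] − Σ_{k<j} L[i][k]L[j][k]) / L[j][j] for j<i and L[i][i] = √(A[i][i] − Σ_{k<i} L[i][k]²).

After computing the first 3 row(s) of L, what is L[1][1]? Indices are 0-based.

Step 1: L[0][0] = √(1) = 1.
  L[1][0] = (-1) / L[0][0] = -1.
Step 2: L[1][1] = √(9) = 3.
  L[2][0] = (1) / L[0][0] = 1.
  L[2][1] = (9) / L[1][1] = 3.
Step 3: L[2][2] = √(16) = 4.

L[1][1] = 3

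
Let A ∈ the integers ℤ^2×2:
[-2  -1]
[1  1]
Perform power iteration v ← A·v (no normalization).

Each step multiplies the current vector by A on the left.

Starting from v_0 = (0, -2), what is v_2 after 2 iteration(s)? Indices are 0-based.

v_0 = (0, -2).
v_1 = A·v_0 = (2, -2).
v_2 = A·v_1 = (-2, 0).

v_2 = (-2, 0)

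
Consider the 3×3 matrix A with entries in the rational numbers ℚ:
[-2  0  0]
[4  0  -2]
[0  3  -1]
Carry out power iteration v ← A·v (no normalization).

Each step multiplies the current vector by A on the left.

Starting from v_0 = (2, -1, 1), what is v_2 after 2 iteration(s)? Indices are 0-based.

v_0 = (2, -1, 1).
v_1 = A·v_0 = (-4, 6, -4).
v_2 = A·v_1 = (8, -8, 22).

v_2 = (8, -8, 22)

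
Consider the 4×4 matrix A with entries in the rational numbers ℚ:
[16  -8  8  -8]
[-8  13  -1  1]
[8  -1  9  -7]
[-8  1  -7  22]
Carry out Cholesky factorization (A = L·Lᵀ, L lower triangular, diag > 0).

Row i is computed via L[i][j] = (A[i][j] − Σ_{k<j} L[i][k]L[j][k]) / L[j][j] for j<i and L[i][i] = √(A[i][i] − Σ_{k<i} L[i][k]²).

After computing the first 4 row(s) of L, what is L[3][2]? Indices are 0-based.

L[3][2] = -1

Step 1: L[0][0] = √(16) = 4.
  L[1][0] = (-8) / L[0][0] = -2.
Step 2: L[1][1] = √(9) = 3.
  L[2][0] = (8) / L[0][0] = 2.
  L[2][1] = (3) / L[1][1] = 1.
Step 3: L[2][2] = √(4) = 2.
  L[3][0] = (-8) / L[0][0] = -2.
  L[3][1] = (-3) / L[1][1] = -1.
  L[3][2] = (-2) / L[2][2] = -1.
Step 4: L[3][3] = √(16) = 4.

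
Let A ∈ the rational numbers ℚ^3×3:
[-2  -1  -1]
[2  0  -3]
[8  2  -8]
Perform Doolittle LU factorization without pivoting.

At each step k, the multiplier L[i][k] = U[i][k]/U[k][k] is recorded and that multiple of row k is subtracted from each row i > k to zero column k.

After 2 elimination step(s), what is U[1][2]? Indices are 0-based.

U[1][2] = -4

[col 0] pivot -2
  R1 -= -1*R0 → (0, -1, -4)  (L[1][0] := -1)
  R2 -= -4*R0 → (0, -2, -12)  (L[2][0] := -4)
[col 1] pivot -1
  R2 -= 2*R1 → (0, 0, -4)  (L[2][1] := 2)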